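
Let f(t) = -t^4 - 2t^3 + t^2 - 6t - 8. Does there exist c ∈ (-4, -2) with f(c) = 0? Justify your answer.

Such a root exists.

f(-4) = -96 and f(-2) = 8, which have opposite signs.
f is continuous everywhere (it is a polynomial), in particular on [-4, -2].
By the Intermediate Value Theorem, f takes the value 0 somewhere in the open interval.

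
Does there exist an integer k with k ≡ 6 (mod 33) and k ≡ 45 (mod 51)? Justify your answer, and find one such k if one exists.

k = 402

Here gcd(33, 51) = 3, and both 6 and 45 leave remainder 0 mod 3, so the system is consistent.
Write k = 6 + 33t. Then 33t ≡ 45 − 6 ≡ 39 (mod 51); dividing through by 3 gives 11t ≡ 13 (mod 17).
Since 11·14 = 154 = 9·17 + 1, the inverse of 11 mod 17 is 14.
Therefore t ≡ 14·13 = 182 ≡ 12 (mod 17).
Then k = 6 + 33·12 = 402.
Verify: 402 = 12·33 + 6 and 402 = 7·51 + 45. ✓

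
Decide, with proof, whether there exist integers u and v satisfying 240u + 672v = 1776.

u = 13, v = -2

gcd(240, 672) = 48, and 48 divides 1776, so integer solutions exist.
Dividing through by 48 reduces the equation to 5u + 14v = 37.
Dividing repeatedly: 14 = 2·5 + 4, 5 = 1·4 + 1, 4 = 4·1 + 0.
Unwinding: 1 = 5 − 1·4 = 5 − (14 − 2·5) = −14 + 3·5, i.e. 5·3 + 14·(-1) = 1.
Scaling by 37 gives the particular solution (u, v) = (111, -37).
The general solution is u = 111 + 14k, v = -37 − 5k; taking k = -7 gives the smaller pair u = 13, v = -2.
Indeed 240·13 + 672·(-2) = 3120 − 1344 = 1776.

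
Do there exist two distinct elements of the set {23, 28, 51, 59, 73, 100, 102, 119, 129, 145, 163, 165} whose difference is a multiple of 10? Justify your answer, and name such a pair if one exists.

The pair (23, 73) works.

Reduce each element mod 10: 23↦3, 28↦8, 51↦1, 59↦9, 73↦3, 100↦0, 102↦2, 119↦9, 129↦9, 145↦5, 163↦3, 165↦5. The residue 3 repeats (at 23 and 73), and 73 − 23 = 50 = 5·10.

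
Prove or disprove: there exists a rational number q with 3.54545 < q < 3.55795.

Multiplying by 9: 9·3.54545 = 31.90905 and 9·3.55795 = 32.02155, so the integer 32 lies strictly between them.
Dividing back, 3.54545 < 32/9 < 3.55795, and 32/9 is rational.

q = 32/9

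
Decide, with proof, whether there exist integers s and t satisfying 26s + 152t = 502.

Since gcd(26, 152) = 2 and 502 = 2·251, Bézout's identity guarantees a solution.
Dividing through by 2 reduces the equation to 13s + 76t = 251.
Dividing repeatedly: 76 = 5·13 + 11, 13 = 1·11 + 2, 11 = 5·2 + 1, 2 = 2·1 + 0.
Working back up the chain: 1 = 11 − 5·2 = 11 − 5·(13 − 1·11) = −5·13 + 6·11 = −5·13 + 6·(76 − 5·13) = 6·76 − 35·13. So 13·(-35) + 76·6 = 1.
Scaling by 251 gives the particular solution (s, t) = (-8785, 1506).
Shifting by a multiple of (76, −13) keeps it a solution: s = -8785 + 116·76 = 31, t = 1506 − 116·13 = -2.
Indeed 26·31 + 152·(-2) = 806 − 304 = 502.

s = 31, t = -2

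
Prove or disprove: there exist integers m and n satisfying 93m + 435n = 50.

No such integers exist.

Both 93 and 435 are divisible by gcd(93, 435) = 3, hence so is any combination 93m + 435n.
But 50 = 3·16 + 2, so 3 ∤ 50.
So the equation is unsolvable over ℤ.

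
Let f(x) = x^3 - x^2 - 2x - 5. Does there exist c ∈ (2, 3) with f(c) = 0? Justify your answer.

Yes, such a c exists.

f(2) = -5 and f(3) = 7, which have opposite signs.
f is continuous everywhere (it is a polynomial), in particular on [2, 3].
The Intermediate Value Theorem then guarantees some c ∈ (2, 3) with f(c) = 0.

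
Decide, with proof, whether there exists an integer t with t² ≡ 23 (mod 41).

t = 33 works: 33² = 1089, and 1089 − 23 = 1066 = 26·41.

t = 33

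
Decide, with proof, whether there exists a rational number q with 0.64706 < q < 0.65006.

Look for a denominator N such that an integer falls strictly between N·0.64706 and N·0.65006. N = 20 works: 20·0.64706 = 12.94120 < 13 < 13.00120 = 20·0.65006.
Dividing back, 0.64706 < 13/20 < 0.65006, and 13/20 is rational.

q = 13/20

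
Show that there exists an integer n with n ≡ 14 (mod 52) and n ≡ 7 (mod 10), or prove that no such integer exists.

Both moduli are multiples of 2 = gcd(52, 10), so any solution would satisfy n ≡ 14 and n ≡ 7 modulo 2 simultaneously.
However 14 ≡ 0 and 7 ≡ 1 (mod 2), and 0 ≠ 1.
Therefore no such n exists.

No, no such integer exists.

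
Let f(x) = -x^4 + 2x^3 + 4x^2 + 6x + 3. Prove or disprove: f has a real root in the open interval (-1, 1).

Such a root exists.

f(-1) = -2 and f(1) = 14, which have opposite signs.
Since f is a polynomial it is continuous on [-1, 1].
By the Intermediate Value Theorem, f takes the value 0 somewhere in the open interval.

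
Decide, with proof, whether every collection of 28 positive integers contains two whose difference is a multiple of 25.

Yes, this is always true.

Each integer lies in one of the 25 residue classes modulo 25.
Placing 28 integers into 25 classes, some class receives at least two — say a and b.
Their difference a − b is then a multiple of 25.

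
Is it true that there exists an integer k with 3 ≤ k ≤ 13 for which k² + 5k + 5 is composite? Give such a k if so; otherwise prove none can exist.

k = 10

At k = 10: 10² + 5·10 + 5 = 155 = 5·31, which is composite.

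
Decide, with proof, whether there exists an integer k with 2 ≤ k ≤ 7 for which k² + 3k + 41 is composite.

At k = 6: 6² + 3·6 + 41 = 95 = 5·19, which is composite.

k = 6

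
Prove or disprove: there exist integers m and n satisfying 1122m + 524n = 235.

Both 1122 and 524 are divisible by gcd(1122, 524) = 2, hence so is any combination 1122m + 524n.
But 235 = 2·117 + 1, so 2 ∤ 235.
Therefore 1122m + 524n = 235 has no solution in integers.

No, no such integers exist.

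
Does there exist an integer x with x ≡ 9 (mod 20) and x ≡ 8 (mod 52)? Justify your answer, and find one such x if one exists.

No such integer exists.

gcd(20, 52) = 4. If x ≡ 9 (mod 20) and x ≡ 8 (mod 52), then x ≡ 9 (mod 4) and x ≡ 8 (mod 4).
These are incompatible: 9 − 8 = 1 is not divisible by 4.
Therefore no such x exists.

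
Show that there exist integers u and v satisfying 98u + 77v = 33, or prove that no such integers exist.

Any value of 98u + 77v is a multiple of gcd(98, 77) = 7.
But 33 is not a multiple of 7 (it leaves remainder 5).
Therefore 98u + 77v = 33 has no solution in integers.

No, no such integers exist.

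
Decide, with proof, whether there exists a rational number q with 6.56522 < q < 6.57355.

Scale by 7: the interval becomes (45.95654, 46.01485), which contains the integer 46.
Dividing back, 6.56522 < 46/7 < 6.57355, and 46/7 is rational.

q = 46/7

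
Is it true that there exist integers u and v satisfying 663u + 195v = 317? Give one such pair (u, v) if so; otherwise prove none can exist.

No such integers exist.

Any value of 663u + 195v is a multiple of gcd(663, 195) = 39.
But 317 = 39·8 + 5, so 39 ∤ 317.
So the equation is unsolvable over ℤ.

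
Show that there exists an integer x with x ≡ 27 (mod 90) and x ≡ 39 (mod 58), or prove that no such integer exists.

x = 387

Here gcd(90, 58) = 2, and both 27 and 39 leave remainder 1 mod 2, so the system is consistent.
The integers ≡ 27 (mod 90) are 27, 117, 207, 297, 387, …; their remainders mod 58 are 27, 1, 33, 7, 39, so x = 387 is the first that is ≡ 39 (mod 58).
Verify: 387 = 4·90 + 27 and 387 = 6·58 + 39. ✓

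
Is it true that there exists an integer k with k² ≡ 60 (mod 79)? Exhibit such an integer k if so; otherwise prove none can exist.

There is no such integer.

Apply Euler's criterion with the prime 79: 60 is a quadratic residue iff 60^39 ≡ 1 (mod 79), and a non-residue iff it is ≡ −1.
Repeated squaring mod 79: 60^2 = 3600 ≡ 45; 60^4 ≡ 45² = 2025 ≡ 50; 60^8 ≡ 50² = 2500 ≡ 51; 60^16 ≡ 51² = 2601 ≡ 73; 60^32 ≡ 73² = 5329 ≡ 36.
Since 39 = 32 + 4 + 2 + 1, 60^39 ≡ 36 · 50 · 45 · 60; multiplying out mod 79: 36·50 = 1800 ≡ 62, then 62·45 = 2790 ≡ 25, then 25·60 = 1500 ≡ 78. Thus 60^39 ≡ 78 ≡ −1 (mod 79).
By Euler's criterion 60 is a quadratic non-residue mod 79: no k satisfies k² ≡ 60 (mod 79).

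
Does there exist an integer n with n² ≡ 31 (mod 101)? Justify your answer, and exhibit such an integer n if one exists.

n = 58

Take n = 58. Then 58² = 3364 = 33·101 + 31, so 58² ≡ 31 (mod 101).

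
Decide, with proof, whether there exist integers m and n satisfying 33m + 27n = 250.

No, no such integers exist.

Any value of 33m + 27n is a multiple of gcd(33, 27) = 3.
But 250 = 3·83 + 1, so 3 ∤ 250.
So the equation is unsolvable over ℤ.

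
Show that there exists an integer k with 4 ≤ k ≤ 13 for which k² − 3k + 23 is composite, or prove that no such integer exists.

k = 7

At k = 7: 7² − 3·7 + 23 = 51 = 3·17, which is composite.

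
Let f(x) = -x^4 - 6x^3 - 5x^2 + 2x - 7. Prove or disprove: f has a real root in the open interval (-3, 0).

f(-3) = 23 and f(0) = -7, which have opposite signs.
As a polynomial, f is continuous on every closed interval.
By the Intermediate Value Theorem, f takes the value 0 somewhere in the open interval.

Such a root exists.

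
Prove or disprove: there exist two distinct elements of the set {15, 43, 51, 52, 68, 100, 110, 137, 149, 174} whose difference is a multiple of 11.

Reduce each element modulo 11: 15↦4, 43↦10, 51↦7, 52↦8, 68↦2, 100↦1, 110↦0, 137↦5, 149↦6, 174↦9.
All 10 residues are distinct, so no two elements differ by a multiple of 11.

No such pair exists.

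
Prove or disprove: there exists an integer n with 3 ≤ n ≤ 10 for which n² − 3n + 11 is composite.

n = 9

At n = 9: 9² − 3·9 + 11 = 65 = 5·13, which is composite.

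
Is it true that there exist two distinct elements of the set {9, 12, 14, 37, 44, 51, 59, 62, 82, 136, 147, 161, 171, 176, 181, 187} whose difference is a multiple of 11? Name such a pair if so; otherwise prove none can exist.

Reduce each element mod 11: 9↦9, 12↦1, 14↦3, 37↦4, 44↦0, 51↦7, 59↦4, 62↦7, 82↦5, 136↦4, 147↦4, 161↦7, 171↦6, 176↦0, 181↦5, 187↦0. The residue 4 repeats (at 37 and 59), and 59 − 37 = 22 = 2·11.

The pair (37, 59) works.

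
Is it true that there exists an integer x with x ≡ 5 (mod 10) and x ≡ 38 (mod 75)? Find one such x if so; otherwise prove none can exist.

gcd(10, 75) = 5. If x ≡ 5 (mod 10) and x ≡ 38 (mod 75), then x ≡ 5 (mod 5) and x ≡ 38 (mod 5).
But 5 mod 5 = 0 while 38 mod 5 = 3, a contradiction.
Hence the system has no solution.

No, no such integer exists.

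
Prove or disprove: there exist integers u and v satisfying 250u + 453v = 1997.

u = 191, v = -101

250 and 453 are coprime, so 250u + 453v ranges over all of ℤ.
Run the Euclidean algorithm on 453 and 250: 453 = 1·250 + 203, 250 = 1·203 + 47, 203 = 4·47 + 15, 47 = 3·15 + 2, 15 = 7·2 + 1, 2 = 2·1 + 0.
Back-substituting, 1 = 15 − 7·2 = 15 − 7·(47 − 3·15) = −7·47 + 22·15 = −7·47 + 22·(203 − 4·47) = 22·203 − 95·47 = 22·203 − 95·(250 − 1·203) = −95·250 + 117·203 = −95·250 + 117·(453 − 1·250) = 117·453 − 212·250; that is, 250·(-212) + 453·117 = 1.
Scaling by 1997 gives the particular solution (u, v) = (-423364, 233649).
Adding 935·453 to u and subtracting 935·250 from v gives the tidier solution (191, -101).
Check: 250·191 + 453·(-101) = 47750 − 45753 = 1997. ✓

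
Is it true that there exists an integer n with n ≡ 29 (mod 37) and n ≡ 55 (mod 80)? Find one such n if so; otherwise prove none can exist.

n = 695

The moduli 37 and 80 are coprime, so by the Chinese Remainder Theorem a unique solution modulo 2960 exists.
Any solution of the first congruence is n = 29 + 37t; substituting into the second, 37t ≡ 55 − 29 ≡ 26 (mod 80).
Invert 37 mod 80 by the Euclidean algorithm: 80 = 2·37 + 6, 37 = 6·6 + 1, 6 = 6·1 + 0; back-substituting, 1 = 37 − 6·6 = 37 − 6·(80 − 2·37) = −6·80 + 13·37. Hence 37·13 ≡ 1, so 37⁻¹ ≡ 13 (mod 80).
Therefore t ≡ 13·26 = 338 ≡ 18 (mod 80).
Taking t = 18 gives n = 29 + 37·18 = 695.
Check: 695 mod 37 = 29, 695 mod 80 = 55. ✓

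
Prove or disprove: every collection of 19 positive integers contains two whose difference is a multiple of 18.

Each integer lies in one of the 18 residue classes modulo 18.
Placing 19 integers into 18 classes, some class receives at least two — say a and b.
Their difference a − b is then a multiple of 18.

Yes.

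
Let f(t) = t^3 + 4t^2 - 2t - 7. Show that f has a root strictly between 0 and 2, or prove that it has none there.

f(0) = -7 and f(2) = 13, which have opposite signs.
f is continuous everywhere (it is a polynomial), in particular on [0, 2].
By the Intermediate Value Theorem f must vanish at some point of (0, 2).

Such a root exists.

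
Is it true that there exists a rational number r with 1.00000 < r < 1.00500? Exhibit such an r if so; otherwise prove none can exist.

r = 202/201

Multiplying by 201: 201·1.00000 = 201.00000 and 201·1.00500 = 202.00500, so the integer 202 lies strictly between them.
So r = 202/201 works: it is a ratio of integers, and dividing 201·1.00000 < 202 < 201·1.00500 through by 201 gives 1.00000 < 202/201 < 1.00500.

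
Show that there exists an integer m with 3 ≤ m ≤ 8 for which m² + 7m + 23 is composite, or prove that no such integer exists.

At m = 7: 7² + 7·7 + 23 = 121 = 11·11, which is composite.

m = 7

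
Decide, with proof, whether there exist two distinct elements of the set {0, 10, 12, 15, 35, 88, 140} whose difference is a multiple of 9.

Residues mod 9: 0↦0, 10↦1, 12↦3, 15↦6, 35↦8, 88↦7, 140↦5.
These 7 residues are pairwise different, hence no difference of two elements is divisible by 9.

No, no such pair exists.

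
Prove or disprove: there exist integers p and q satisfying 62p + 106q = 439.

Both 62 and 106 are divisible by gcd(62, 106) = 2, hence so is any combination 62p + 106q.
However 439 leaves remainder 1 on division by 2.
So the equation is unsolvable over ℤ.

There are no such integers.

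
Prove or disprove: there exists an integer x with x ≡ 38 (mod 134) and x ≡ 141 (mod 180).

gcd(134, 180) = 2. If x ≡ 38 (mod 134) and x ≡ 141 (mod 180), then x ≡ 38 (mod 2) and x ≡ 141 (mod 2).
These are incompatible: 38 − 141 = -103 is not divisible by 2.
So no integer satisfies both congruences.

No such integer exists.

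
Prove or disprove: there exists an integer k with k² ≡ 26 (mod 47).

Apply Euler's criterion with the prime 47: 26 is a quadratic residue iff 26^23 ≡ 1 (mod 47), and a non-residue iff it is ≡ −1.
Squaring successively (mod 47): 26^2 = 676 ≡ 18; 26^4 ≡ 18² = 324 ≡ 42; 26^8 ≡ 42² = 1764 ≡ 25; 26^16 ≡ 25² = 625 ≡ 14.
Since 23 = 16 + 4 + 2 + 1, 26^23 ≡ 14 · 42 · 18 · 26; multiplying out mod 47: 14·42 = 588 ≡ 24, then 24·18 = 432 ≡ 9, then 9·26 = 234 ≡ 46. Thus 26^23 ≡ 46 ≡ −1 (mod 47).
By Euler's criterion 26 is a quadratic non-residue mod 47: no k satisfies k² ≡ 26 (mod 47).

No such integer exists.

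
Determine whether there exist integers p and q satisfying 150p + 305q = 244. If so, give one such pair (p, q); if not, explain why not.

No, no such integers exist.

gcd(150, 305) = 5, so every integer of the form 150p + 305q is a multiple of 5.
But 244 is not a multiple of 5 (it leaves remainder 4).
Hence no integers p, q satisfy the equation.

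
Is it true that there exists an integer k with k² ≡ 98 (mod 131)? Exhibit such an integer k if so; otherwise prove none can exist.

131 is prime, so by Euler's criterion 98 is a square mod 131 iff 98^((131−1)/2) = 98^65 ≡ 1 (mod 131).
Repeated squaring mod 131: 98^2 = 9604 ≡ 41; 98^4 ≡ 41² = 1681 ≡ 109; 98^8 ≡ 109² = 11881 ≡ 91; 98^16 ≡ 91² = 8281 ≡ 28; 98^32 ≡ 28² = 784 ≡ 129; 98^64 ≡ 129² = 16641 ≡ 4.
Since 65 = 64 + 1, 98^65 ≡ 4 · 98; multiplying out mod 131: 4·98 = 392 ≡ 130. Thus 98^65 ≡ 130 ≡ −1 (mod 131).
By Euler's criterion 98 is a quadratic non-residue mod 131: no k satisfies k² ≡ 98 (mod 131).

No, no such integer exists.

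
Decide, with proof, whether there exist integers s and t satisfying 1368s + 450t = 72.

Since gcd(1368, 450) = 18 and 72 = 18·4, Bézout's identity guarantees a solution.
Dividing through by 18 reduces the equation to 76s + 25t = 4.
Run the Euclidean algorithm on 76 and 25: 76 = 3·25 + 1, 25 = 25·1 + 0.
Unwinding: 1 = 76 − 3·25, i.e. 76·1 + 25·(-3) = 1.
Times 4: 76·4 + 25·(-12) = 4, so (4, -12) solves it.
Indeed 1368·4 + 450·(-12) = 5472 − 5400 = 72.

s = 4, t = -12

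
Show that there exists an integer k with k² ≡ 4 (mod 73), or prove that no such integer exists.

k = 2

Take k = 2. Then 2² = 4, and since 0 ≤ 4 < 73 this is already reduced: 2² ≡ 4 (mod 73).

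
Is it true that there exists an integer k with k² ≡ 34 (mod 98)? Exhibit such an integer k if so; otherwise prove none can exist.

No such integer exists.

Reduce modulo 7, which divides 98: we would need k² ≡ 6 (mod 7).
Squares mod 7 repeat after k = 3 (as (−k)² = k²); for k = 0..3 they are 0, 1, 4, 2.
So the quadratic residues mod 7 are {0, 1, 2, 4}, and 6 is not among them.
Therefore k² ≡ 34 (mod 98) has no solution.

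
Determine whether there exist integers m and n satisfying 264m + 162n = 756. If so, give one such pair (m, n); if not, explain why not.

gcd(264, 162) = 6, and 6 divides 756, so integer solutions exist.
Dividing through by 6 reduces the equation to 44m + 27n = 126.
Euclidean algorithm: 44 = 1·27 + 17, 27 = 1·17 + 10, 17 = 1·10 + 7, 10 = 1·7 + 3, 7 = 2·3 + 1, 3 = 3·1 + 0.
Back-substituting, 1 = 7 − 2·3 = 7 − 2·(10 − 1·7) = −2·10 + 3·7 = −2·10 + 3·(17 − 1·10) = 3·17 − 5·10 = 3·17 − 5·(27 − 1·17) = −5·27 + 8·17 = −5·27 + 8·(44 − 1·27) = 8·44 − 13·27; that is, 44·8 + 27·(-13) = 1.
Multiplying through by 126: m = 8·126 = 1008, n = (-13)·126 = -1638 is a solution.
Shifting by a multiple of (27, −44) keeps it a solution: m = 1008 − 37·27 = 9, n = -1638 + 37·44 = -10.
Indeed 264·9 + 162·(-10) = 2376 − 1620 = 756.

m = 9, n = -10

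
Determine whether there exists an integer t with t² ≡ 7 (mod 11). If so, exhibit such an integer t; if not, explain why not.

Since (11 − t)² ≡ t² (mod 11), it suffices to square t = 0, 1, …, 5: the residues are 0, 1, 4, 9, 5, 3.
The set of squares mod 11 is therefore {0, 1, 3, 4, 5, 9}, which does not contain 7.
Therefore t² ≡ 7 (mod 11) has no solution.

There is no such integer.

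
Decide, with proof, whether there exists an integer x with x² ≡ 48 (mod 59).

x = 44 works: 44² = 1936, and 1936 − 48 = 1888 = 32·59.

x = 44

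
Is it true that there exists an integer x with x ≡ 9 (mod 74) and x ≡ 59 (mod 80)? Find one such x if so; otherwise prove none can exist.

gcd(74, 80) = 2. A simultaneous solution exists iff 9 ≡ 59 (mod 2); here 9 mod 2 = 1 = 59 mod 2, so it does.
The integers ≡ 9 (mod 74) are 9, 83, 157, 231, 305, 379, …; their remainders mod 80 are 9, 3, 77, 71, 65, 59, so x = 379 is the first that is ≡ 59 (mod 80).
Indeed 379 ≡ 9 (mod 74) and 379 ≡ 59 (mod 80).

x = 379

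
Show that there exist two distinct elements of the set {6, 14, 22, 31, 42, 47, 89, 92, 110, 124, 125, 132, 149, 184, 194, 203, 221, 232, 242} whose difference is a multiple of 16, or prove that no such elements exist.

6 and 22 are such a pair.

6 mod 16 = 6 and 22 mod 16 = 6, so 22 − 6 = 16 = 1·16.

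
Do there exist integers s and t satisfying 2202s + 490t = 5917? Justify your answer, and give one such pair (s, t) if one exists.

Both 2202 and 490 are divisible by gcd(2202, 490) = 2, hence so is any combination 2202s + 490t.
But 5917 is not a multiple of 2 (it leaves remainder 1).
Therefore 2202s + 490t = 5917 has no solution in integers.

No such integers exist.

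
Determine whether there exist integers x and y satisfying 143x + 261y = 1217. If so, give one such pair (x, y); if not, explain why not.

x = 160, y = -83

143 and 261 are coprime, so 143x + 261y ranges over all of ℤ.
Dividing repeatedly: 261 = 1·143 + 118, 143 = 1·118 + 25, 118 = 4·25 + 18, 25 = 1·18 + 7, 18 = 2·7 + 4, 7 = 1·4 + 3, 4 = 1·3 + 1, 3 = 3·1 + 0.
Back-substituting, 1 = 4 − 1·3 = 4 − (7 − 1·4) = −7 + 2·4 = −7 + 2·(18 − 2·7) = 2·18 − 5·7 = 2·18 − 5·(25 − 1·18) = −5·25 + 7·18 = −5·25 + 7·(118 − 4·25) = 7·118 − 33·25 = 7·118 − 33·(143 − 1·118) = −33·143 + 40·118 = −33·143 + 40·(261 − 1·143) = 40·261 − 73·143; that is, 143·(-73) + 261·40 = 1.
Multiplying through by 1217: x = (-73)·1217 = -88841, y = 40·1217 = 48680 is a solution.
Shifting by a multiple of (261, −143) keeps it a solution: x = -88841 + 341·261 = 160, y = 48680 − 341·143 = -83.
Check: 143·160 + 261·(-83) = 22880 − 21663 = 1217. ✓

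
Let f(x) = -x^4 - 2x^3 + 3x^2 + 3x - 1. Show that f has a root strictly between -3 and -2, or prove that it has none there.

Such a root exists.

f(-3) = -10 and f(-2) = 5, which have opposite signs.
f is continuous everywhere (it is a polynomial), in particular on [-3, -2].
By the Intermediate Value Theorem, f takes the value 0 somewhere in the open interval.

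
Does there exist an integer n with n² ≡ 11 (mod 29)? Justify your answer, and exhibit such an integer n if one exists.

Apply Euler's criterion with the prime 29: 11 is a quadratic residue iff 11^14 ≡ 1 (mod 29), and a non-residue iff it is ≡ −1.
Squaring successively (mod 29): 11^2 = 121 ≡ 5; 11^4 ≡ 5² = 25 ≡ 25; 11^8 ≡ 25² = 625 ≡ 16.
Since 14 = 8 + 4 + 2, 11^14 ≡ 16 · 25 · 5; multiplying out mod 29: 16·25 = 400 ≡ 23, then 23·5 = 115 ≡ 28. Thus 11^14 ≡ 28 ≡ −1 (mod 29).
The value −1 means 11 is a non-residue modulo 29, so n² ≡ 11 (mod 29) is impossible.

There is no such integer.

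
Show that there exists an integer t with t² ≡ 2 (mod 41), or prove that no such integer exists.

Take t = 17. Then 17² = 289 = 7·41 + 2, so 17² ≡ 2 (mod 41).

t = 17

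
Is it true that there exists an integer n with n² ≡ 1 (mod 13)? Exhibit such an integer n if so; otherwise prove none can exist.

n = 12 works: 12² = 144, and 144 − 1 = 143 = 11·13.

n = 12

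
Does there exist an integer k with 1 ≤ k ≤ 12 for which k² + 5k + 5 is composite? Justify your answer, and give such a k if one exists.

At k = 10: 10² + 5·10 + 5 = 155 = 5·31, which is composite.

k = 10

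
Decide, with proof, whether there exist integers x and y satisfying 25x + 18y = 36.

x = 0, y = 2

Since gcd(25, 18) = 1, every integer is an integer combination of 25 and 18.
Dividing repeatedly: 25 = 1·18 + 7, 18 = 2·7 + 4, 7 = 1·4 + 3, 4 = 1·3 + 1, 3 = 3·1 + 0.
Working back up the chain: 1 = 4 − 1·3 = 4 − (7 − 1·4) = −7 + 2·4 = −7 + 2·(18 − 2·7) = 2·18 − 5·7 = 2·18 − 5·(25 − 1·18) = −5·25 + 7·18. So 25·(-5) + 18·7 = 1.
Scaling by 36 gives the particular solution (x, y) = (-180, 252).
Shifting by a multiple of (18, −25) keeps it a solution: x = -180 + 10·18 = 0, y = 252 − 10·25 = 2.
Check: 25·0 + 18·2 = 0 + 36 = 36. ✓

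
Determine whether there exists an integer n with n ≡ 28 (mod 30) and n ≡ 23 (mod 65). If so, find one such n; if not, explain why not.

n = 88

The moduli are not coprime: gcd(30, 65) = 5. Compatibility requires 5 ∣ (23 − 28) = -5, which holds, so solutions exist.
The integers ≡ 28 (mod 30) are 28, 58, 88, …; their remainders mod 65 are 28, 58, 23, so n = 88 is the first that is ≡ 23 (mod 65).
Verify: 88 = 2·30 + 28 and 88 = 1·65 + 23. ✓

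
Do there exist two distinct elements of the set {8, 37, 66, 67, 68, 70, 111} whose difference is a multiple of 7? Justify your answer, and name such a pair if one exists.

No, no such pair exists.

Residues mod 7: 8↦1, 37↦2, 66↦3, 67↦4, 68↦5, 70↦0, 111↦6.
All 7 residues are distinct, so no two elements differ by a multiple of 7.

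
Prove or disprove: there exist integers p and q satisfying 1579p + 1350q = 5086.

p = 34, q = -36

Since gcd(1579, 1350) = 1, every integer is an integer combination of 1579 and 1350.
Dividing repeatedly: 1579 = 1·1350 + 229, 1350 = 5·229 + 205, 229 = 1·205 + 24, 205 = 8·24 + 13, 24 = 1·13 + 11, 13 = 1·11 + 2, 11 = 5·2 + 1, 2 = 2·1 + 0.
Unwinding: 1 = 11 − 5·2 = 11 − 5·(13 − 1·11) = −5·13 + 6·11 = −5·13 + 6·(24 − 1·13) = 6·24 − 11·13 = 6·24 − 11·(205 − 8·24) = −11·205 + 94·24 = −11·205 + 94·(229 − 1·205) = 94·229 − 105·205 = 94·229 − 105·(1350 − 5·229) = −105·1350 + 619·229 = −105·1350 + 619·(1579 − 1·1350) = 619·1579 − 724·1350, i.e. 1579·619 + 1350·(-724) = 1.
Multiplying through by 5086: p = 619·5086 = 3148234, q = (-724)·5086 = -3682264 is a solution.
The general solution is p = 3148234 + 1350k, q = -3682264 − 1579k; taking k = -2332 gives the smaller pair p = 34, q = -36.
Indeed 1579·34 + 1350·(-36) = 53686 − 48600 = 5086.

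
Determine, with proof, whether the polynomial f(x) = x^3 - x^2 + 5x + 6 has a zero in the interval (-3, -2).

Evaluate at the endpoints: f(-3) = -45, f(-2) = -16 — same sign (negative).
The derivative f'(x) = 3x^2 - 2x + 5 is a quadratic with discriminant (-2)² − 4·3·5 = -56 < 0; it never vanishes, so it is always positive (sign of the leading coefficient).
So f is strictly increasing; between -3 and -2 its values lie between f(-3) = -45 and f(-2) = -16, all negative. Therefore f has no root in (-3, -2).

No such root exists.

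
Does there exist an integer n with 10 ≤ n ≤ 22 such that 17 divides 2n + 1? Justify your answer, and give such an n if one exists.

At n = 10, 2·10 + 1 = 21 ≡ 4 (mod 17), and each step in n adds 2, giving residues 4, 6, 8, 10, 12, 14, 16, 1, 3, 5, 7, 9, 11 for n = 10, 11, …, 22.
Since 0 is absent from this list, 17 ∤ 2n + 1 for every n with 10 ≤ n ≤ 22.

No, no such integer n in that range exists.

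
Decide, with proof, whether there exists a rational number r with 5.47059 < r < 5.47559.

Multiplying by 19: 19·5.47059 = 103.94121 and 19·5.47559 = 104.03621, so the integer 104 lies strictly between them.
Hence 104/19 is a rational number with 5.47059 < 104/19 < 5.47559.

r = 104/19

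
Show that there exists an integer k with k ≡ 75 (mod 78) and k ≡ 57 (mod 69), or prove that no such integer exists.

gcd(78, 69) = 3. A simultaneous solution exists iff 75 ≡ 57 (mod 3); here 75 mod 3 = 0 = 57 mod 3, so it does.
Put k = 75 + 78t, so we need 78t ≡ 51 (mod 69), equivalently (divide by 3) 26t ≡ 17 (mod 23).
26 ≡ 3 (mod 23), so this reads 3t ≡ 17 (mod 23). Invert 3 mod 23 by the Euclidean algorithm: 23 = 7·3 + 2, 3 = 1·2 + 1, 2 = 2·1 + 0; back-substituting, 1 = 3 − 1·2 = 3 − (23 − 7·3) = −23 + 8·3. Hence 3·8 ≡ 1, so 3⁻¹ ≡ 8 (mod 23).
Multiplying by 8: t ≡ 8·17 = 136 ≡ 21 (mod 23).
Then k = 75 + 78·21 = 1713.
Indeed 1713 ≡ 75 (mod 78) and 1713 ≡ 57 (mod 69).

k = 1713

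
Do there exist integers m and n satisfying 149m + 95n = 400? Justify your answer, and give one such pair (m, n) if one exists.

Since gcd(149, 95) = 1, every integer is an integer combination of 149 and 95.
Run the Euclidean algorithm on 149 and 95: 149 = 1·95 + 54, 95 = 1·54 + 41, 54 = 1·41 + 13, 41 = 3·13 + 2, 13 = 6·2 + 1, 2 = 2·1 + 0.
Unwinding: 1 = 13 − 6·2 = 13 − 6·(41 − 3·13) = −6·41 + 19·13 = −6·41 + 19·(54 − 1·41) = 19·54 − 25·41 = 19·54 − 25·(95 − 1·54) = −25·95 + 44·54 = −25·95 + 44·(149 − 1·95) = 44·149 − 69·95, i.e. 149·44 + 95·(-69) = 1.
Multiplying through by 400: m = 44·400 = 17600, n = (-69)·400 = -27600 is a solution.
Shifting by a multiple of (95, −149) keeps it a solution: m = 17600 − 185·95 = 25, n = -27600 + 185·149 = -35.
Check: 149·25 + 95·(-35) = 3725 − 3325 = 400. ✓

m = 25, n = -35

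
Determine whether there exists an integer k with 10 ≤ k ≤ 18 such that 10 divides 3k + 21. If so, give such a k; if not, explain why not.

Scanning upward from k = 10 gives 51, 54, 57, none divisible by 10. Try k = 13: 3·13 + 21 = 60 = 6·10, which is divisible by 10.

k = 13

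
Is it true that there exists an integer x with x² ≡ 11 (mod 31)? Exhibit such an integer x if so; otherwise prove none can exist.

31 is prime, so by Euler's criterion 11 is a square mod 31 iff 11^((31−1)/2) = 11^15 ≡ 1 (mod 31).
Squaring successively (mod 31): 11^2 = 121 ≡ 28; 11^4 ≡ 28² = 784 ≡ 9; 11^8 ≡ 9² = 81 ≡ 19.
Since 15 = 8 + 4 + 2 + 1, 11^15 ≡ 19 · 9 · 28 · 11; multiplying out mod 31: 19·9 = 171 ≡ 16, then 16·28 = 448 ≡ 14, then 14·11 = 154 ≡ 30. Thus 11^15 ≡ 30 ≡ −1 (mod 31).
By Euler's criterion 11 is a quadratic non-residue mod 31: no x satisfies x² ≡ 11 (mod 31).

No such integer exists.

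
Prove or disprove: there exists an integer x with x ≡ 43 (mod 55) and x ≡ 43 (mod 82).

x = 43

gcd(55, 82) = 1, so the Chinese Remainder Theorem guarantees exactly one residue class mod 4510 satisfying both.
Write x = 43 + 55t and require 43 + 55t ≡ 43 (mod 82), i.e. 55t ≡ 0 (mod 82).
t = 0 satisfies this.
Taking t = 0 gives x = 43 + 55·0 = 43.
Check: 43 mod 55 = 43, 43 mod 82 = 43. ✓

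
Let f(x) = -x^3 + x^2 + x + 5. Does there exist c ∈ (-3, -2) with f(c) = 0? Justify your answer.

f(-3) = 38 and f(-2) = 15, both positive, so a sign-change argument is unavailable; we show f keeps this sign on the whole interval.
Substitute x = -2 − u, where 0 < u < 1 on the interval. Expanding, f(-2 − u) = u^3 + 7u^2 + 15u + 15.
All 4 nonzero coefficients of this polynomial in u are positive; hence for u > 0 the value is a sum of positive terms (the constant 15 among them).
Therefore f(x) > 0 throughout (-3, -2), and f has no zero there.

No such root exists.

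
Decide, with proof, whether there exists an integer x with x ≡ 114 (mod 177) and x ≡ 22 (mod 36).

No such integer exists.

Both moduli are multiples of 3 = gcd(177, 36), so any solution would satisfy x ≡ 114 and x ≡ 22 modulo 3 simultaneously.
However 114 ≡ 0 and 22 ≡ 1 (mod 3), and 0 ≠ 1.
So no integer satisfies both congruences.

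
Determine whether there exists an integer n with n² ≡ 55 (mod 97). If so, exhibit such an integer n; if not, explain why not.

No such integer exists.

97 is prime, so by Euler's criterion 55 is a square mod 97 iff 55^((97−1)/2) = 55^48 ≡ 1 (mod 97).
Squaring successively (mod 97): 55^2 = 3025 ≡ 18; 55^4 ≡ 18² = 324 ≡ 33; 55^8 ≡ 33² = 1089 ≡ 22; 55^16 ≡ 22² = 484 ≡ 96; 55^32 ≡ 96² = 9216 ≡ 1.
Since 48 = 32 + 16, 55^48 ≡ 1 · 96; multiplying out mod 97: 1·96 = 96 ≡ 96. Thus 55^48 ≡ 96 ≡ −1 (mod 97).
By Euler's criterion 55 is a quadratic non-residue mod 97: no n satisfies n² ≡ 55 (mod 97).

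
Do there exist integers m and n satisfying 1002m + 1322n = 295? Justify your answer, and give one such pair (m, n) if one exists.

There are no such integers.

Both 1002 and 1322 are divisible by gcd(1002, 1322) = 2, hence so is any combination 1002m + 1322n.
However 295 leaves remainder 1 on division by 2.
So the equation is unsolvable over ℤ.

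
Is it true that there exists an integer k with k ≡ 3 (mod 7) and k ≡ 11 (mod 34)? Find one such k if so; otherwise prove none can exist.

Since 7 and 34 share no common factor, CRT says the pair of congruences has a solution (unique mod 238).
Write k = 3 + 7t and require 3 + 7t ≡ 11 (mod 34), i.e. 7t ≡ 8 (mod 34).
To invert 7 modulo 34: 34 = 4·7 + 6, 7 = 1·6 + 1, 6 = 6·1 + 0, and unwinding, 1 = 7 − 1·6 = 7 − (34 − 4·7) = −34 + 5·7. Thus 7⁻¹ ≡ 5 (mod 34).
Multiplying by 5: t ≡ 5·8 = 40 ≡ 6 (mod 34).
With t = 6: k = 3 + 7·6 = 45.
Verify: 45 = 6·7 + 3 and 45 = 1·34 + 11. ✓

k = 45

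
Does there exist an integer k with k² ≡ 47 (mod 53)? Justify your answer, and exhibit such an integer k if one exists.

k = 10

k = 10 works: 10² = 100, and 100 − 47 = 53 = 1·53.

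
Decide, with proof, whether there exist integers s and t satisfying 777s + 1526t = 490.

s = 144, t = -73

gcd(777, 1526) = 7, and 7 divides 490, so integer solutions exist.
Dividing through by 7 reduces the equation to 111s + 218t = 70.
Euclidean algorithm: 218 = 1·111 + 107, 111 = 1·107 + 4, 107 = 26·4 + 3, 4 = 1·3 + 1, 3 = 3·1 + 0.
Unwinding: 1 = 4 − 1·3 = 4 − (107 − 26·4) = −107 + 27·4 = −107 + 27·(111 − 1·107) = 27·111 − 28·107 = 27·111 − 28·(218 − 1·111) = −28·218 + 55·111, i.e. 111·55 + 218·(-28) = 1.
Scaling by 70 gives the particular solution (s, t) = (3850, -1960).
Shifting by a multiple of (218, −111) keeps it a solution: s = 3850 − 17·218 = 144, t = -1960 + 17·111 = -73.
Check: 777·144 + 1526·(-73) = 111888 − 111398 = 490. ✓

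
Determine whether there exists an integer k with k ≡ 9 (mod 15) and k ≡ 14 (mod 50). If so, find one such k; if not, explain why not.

k = 114

Here gcd(15, 50) = 5, and both 9 and 14 leave remainder 4 mod 5, so the system is consistent.
The integers ≡ 9 (mod 15) are 9, 24, 39, 54, 69, 84, 99, 114, …; their remainders mod 50 are 9, 24, 39, 4, 19, 34, 49, 14, so k = 114 is the first that is ≡ 14 (mod 50).
Check: 114 mod 15 = 9, 114 mod 50 = 14. ✓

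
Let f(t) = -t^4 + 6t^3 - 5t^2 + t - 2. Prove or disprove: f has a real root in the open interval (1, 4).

f(1) = -1 and f(4) = 50, which have opposite signs.
f is continuous everywhere (it is a polynomial), in particular on [1, 4].
By the Intermediate Value Theorem f must vanish at some point of (1, 4).

Such a root exists.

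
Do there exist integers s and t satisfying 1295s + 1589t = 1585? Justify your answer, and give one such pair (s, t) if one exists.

Any value of 1295s + 1589t is a multiple of gcd(1295, 1589) = 7.
But 1585 is not a multiple of 7 (it leaves remainder 3).
Therefore 1295s + 1589t = 1585 has no solution in integers.

There are no such integers.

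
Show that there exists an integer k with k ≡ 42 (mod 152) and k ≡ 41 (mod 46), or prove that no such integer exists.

gcd(152, 46) = 2. If k ≡ 42 (mod 152) and k ≡ 41 (mod 46), then k ≡ 42 (mod 2) and k ≡ 41 (mod 2).
However 42 ≡ 0 and 41 ≡ 1 (mod 2), and 0 ≠ 1.
Therefore no such k exists.

No, no such integer exists.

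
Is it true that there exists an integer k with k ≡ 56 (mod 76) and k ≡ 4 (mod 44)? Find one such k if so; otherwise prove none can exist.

k = 664

gcd(76, 44) = 4. A simultaneous solution exists iff 56 ≡ 4 (mod 4); here 56 mod 4 = 0 = 4 mod 4, so it does.
Write k = 56 + 76t. Then 76t ≡ 4 − 56 ≡ 36 (mod 44); dividing through by 4 gives 19t ≡ 9 (mod 11).
19 ≡ 8 (mod 11), so this reads 8t ≡ 9 (mod 11). Note 8·7 = 56 ≡ 1 (mod 11) (as 56 − 1 = 5·11), so 8⁻¹ ≡ 7.
Multiplying by 7: t ≡ 7·9 = 63 ≡ 8 (mod 11).
Then k = 56 + 76·8 = 664.
Check: 664 mod 76 = 56, 664 mod 44 = 4. ✓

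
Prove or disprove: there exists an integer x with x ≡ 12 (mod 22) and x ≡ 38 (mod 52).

x = 298

The moduli are not coprime: gcd(22, 52) = 2. Compatibility requires 2 ∣ (38 − 12) = 26, which holds, so solutions exist.
Put x = 12 + 22t, so we need 22t ≡ 26 (mod 52), equivalently (divide by 2) 11t ≡ 13 (mod 26).
Since 11·19 = 209 = 8·26 + 1, the inverse of 11 mod 26 is 19.
Multiplying by 19: t ≡ 19·13 = 247 ≡ 13 (mod 26).
Then x = 12 + 22·13 = 298.
Indeed 298 ≡ 12 (mod 22) and 298 ≡ 38 (mod 52).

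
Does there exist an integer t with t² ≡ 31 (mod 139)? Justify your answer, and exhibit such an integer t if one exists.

t = 46

t = 46 works: 46² = 2116, and 2116 − 31 = 2085 = 15·139.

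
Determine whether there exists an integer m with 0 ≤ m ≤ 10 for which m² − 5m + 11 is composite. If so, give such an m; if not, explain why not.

At m = 8: 8² − 5·8 + 11 = 35 = 5·7, which is composite.

m = 8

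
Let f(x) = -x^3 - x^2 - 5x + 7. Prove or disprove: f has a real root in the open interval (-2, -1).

Evaluate at the endpoints: f(-2) = 21, f(-1) = 12 — same sign (positive).
The derivative f'(x) = -3x^2 - 2x - 5 is a quadratic with discriminant (-2)² − 4·(-3)·(-5) = -56 < 0; it never vanishes, so it is always negative (sign of the leading coefficient).
Hence f is strictly decreasing on ℝ, and in particular on [-2, -1]. A strictly monotone function with same-sign endpoint values stays positive on the whole interval, so f has no zero in (-2, -1).

No such root exists.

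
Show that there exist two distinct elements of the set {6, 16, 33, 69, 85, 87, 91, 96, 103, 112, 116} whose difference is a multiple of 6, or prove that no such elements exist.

Yes: 6 and 96.

6 mod 6 = 0 and 96 mod 6 = 0, so 96 − 6 = 90 = 15·6.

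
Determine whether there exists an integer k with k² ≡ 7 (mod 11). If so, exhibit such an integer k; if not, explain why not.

There is no such integer.

Computing k² mod 11 for k = 0, 1, …, 5 (enough, by the symmetry k ↦ 11 − k) gives 0, 1, 4, 9, 5, 3.
The set of squares mod 11 is therefore {0, 1, 3, 4, 5, 9}, which does not contain 7.
Hence no integer k has k² ≡ 7 (mod 11).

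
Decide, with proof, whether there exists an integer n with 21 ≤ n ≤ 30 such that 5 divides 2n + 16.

At n = 21 the value 58 is not a multiple of 5. n = 22 works, since 2·22 + 16 = 60 = 12·5.

n = 22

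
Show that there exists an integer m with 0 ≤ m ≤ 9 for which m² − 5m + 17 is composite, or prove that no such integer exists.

The values for m = 0, 1, …, 9 are 17, 13, 11, 11, 13, 17, 23, 31, 41, 53, and each of these is prime.
So no value in the range makes the expression composite.

There is no such integer m in that range.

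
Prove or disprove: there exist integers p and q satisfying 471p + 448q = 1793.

Since gcd(471, 448) = 1, every integer is an integer combination of 471 and 448.
Dividing repeatedly: 471 = 1·448 + 23, 448 = 19·23 + 11, 23 = 2·11 + 1, 11 = 11·1 + 0.
Unwinding: 1 = 23 − 2·11 = 23 − 2·(448 − 19·23) = −2·448 + 39·23 = −2·448 + 39·(471 − 1·448) = 39·471 − 41·448, i.e. 471·39 + 448·(-41) = 1.
Multiplying through by 1793: p = 39·1793 = 69927, q = (-41)·1793 = -73513 is a solution.
Subtracting 156·448 from p and adding 156·471 to q gives the tidier solution (39, -37).
Check: 471·39 + 448·(-37) = 18369 − 16576 = 1793. ✓

p = 39, q = -37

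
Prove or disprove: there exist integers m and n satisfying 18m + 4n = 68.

Every value of 18m + 4n is a multiple of gcd(18, 4) = 2; since 2 ∣ 68, solutions exist.
Dividing through by 2 reduces the equation to 9m + 2n = 34.
Euclidean algorithm: 9 = 4·2 + 1, 2 = 2·1 + 0.
Back-substituting, 1 = 9 − 4·2; that is, 9·1 + 2·(-4) = 1.
Scaling by 34 gives the particular solution (m, n) = (34, -136).
The general solution is m = 34 + 2k, n = -136 − 9k; taking k = -17 gives the smaller pair m = 0, n = 17.
Indeed 18·0 + 4·17 = 0 + 68 = 68.

m = 0, n = 17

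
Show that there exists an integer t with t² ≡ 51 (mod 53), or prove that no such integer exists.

Apply Euler's criterion with the prime 53: 51 is a quadratic residue iff 51^26 ≡ 1 (mod 53), and a non-residue iff it is ≡ −1.
Repeated squaring mod 53: 51^2 = 2601 ≡ 4; 51^4 ≡ 4² = 16 ≡ 16; 51^8 ≡ 16² = 256 ≡ 44; 51^16 ≡ 44² = 1936 ≡ 28.
Since 26 = 16 + 8 + 2, 51^26 ≡ 28 · 44 · 4; multiplying out mod 53: 28·44 = 1232 ≡ 13, then 13·4 = 52 ≡ 52. Thus 51^26 ≡ 52 ≡ −1 (mod 53).
By Euler's criterion 51 is a quadratic non-residue mod 53: no t satisfies t² ≡ 51 (mod 53).

No such integer exists.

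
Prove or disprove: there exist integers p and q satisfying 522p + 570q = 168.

p = 44, q = -40

gcd(522, 570) = 6, and 6 divides 168, so integer solutions exist.
Dividing through by 6 reduces the equation to 87p + 95q = 28.
Euclidean algorithm: 95 = 1·87 + 8, 87 = 10·8 + 7, 8 = 1·7 + 1, 7 = 7·1 + 0.
Working back up the chain: 1 = 8 − 1·7 = 8 − (87 − 10·8) = −87 + 11·8 = −87 + 11·(95 − 1·87) = 11·95 − 12·87. So 87·(-12) + 95·11 = 1.
Times 28: 87·(-336) + 95·308 = 28, so (-336, 308) solves it.
Adding 4·95 to p and subtracting 4·87 from q gives the tidier solution (44, -40).
Indeed 522·44 + 570·(-40) = 22968 − 22800 = 168.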